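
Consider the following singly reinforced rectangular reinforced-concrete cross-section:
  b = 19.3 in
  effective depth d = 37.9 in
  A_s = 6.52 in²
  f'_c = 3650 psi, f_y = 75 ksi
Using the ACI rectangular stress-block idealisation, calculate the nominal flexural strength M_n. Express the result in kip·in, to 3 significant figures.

T = A_s f_y = 6.52 × 75 = 489 kips.
a = T/(0.85 f'_c b) = 489/(0.85 × 3.65 × 19.3) = 8.167 in.
M_n = T(d − a/2) = 489 × (37.9 − 4.0835) = 16536.3 kip·in.

M_n ≈ 16500 kip·in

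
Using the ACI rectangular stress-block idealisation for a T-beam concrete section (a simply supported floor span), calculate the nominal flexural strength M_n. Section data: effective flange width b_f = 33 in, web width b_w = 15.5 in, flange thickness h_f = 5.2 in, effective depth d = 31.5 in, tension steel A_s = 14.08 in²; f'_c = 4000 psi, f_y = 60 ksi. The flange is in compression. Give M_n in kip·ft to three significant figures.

Tension: T = A_s f_y = 14.08 × 60 = 844.8 kips.
Try a within the flange: a = T/(0.85 f'_c b_f) = 844.8/(0.85 × 4 × 33) = 7.529 in.
a = 7.529 > h_f = 5.2 in: the block extends into the web. Split into flange-overhang and web parts.
C_f = 0.85 f'_c (b_f − b_w) h_f = 0.85 × 4 × (33 − 15.5) × 5.2 = 309.4 kips.
Remaining web compression depth: a_w = (T − C_f)/(0.85 f'_c b_w) = (844.8 − 309.4)/(0.85 × 4 × 15.5) = 10.159 in.
M_n = C_f(d − h_f/2) + (T − C_f)(d − a_w/2) = 309.4 × (31.5 − 2.6) + 535.4 × (31.5 − 5.0795) = 8941.7 + 14145.5 = 23087.2 kip·in.
M_n = 23087.2/12 = 1923.93 kip·ft.

M_n ≈ 1920 kip·ft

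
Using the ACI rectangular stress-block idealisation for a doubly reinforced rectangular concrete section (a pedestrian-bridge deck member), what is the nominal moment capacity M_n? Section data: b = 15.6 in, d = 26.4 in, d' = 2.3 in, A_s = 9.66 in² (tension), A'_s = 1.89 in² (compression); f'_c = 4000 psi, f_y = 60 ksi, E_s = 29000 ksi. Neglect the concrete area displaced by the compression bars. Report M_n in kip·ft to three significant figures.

Assume both steels yield.
a = (A_s − A'_s) f_y/(0.85 f'_c b) = (9.66 − 1.89) × 60/(0.85 × 4 × 15.6) = 8.790 in.
c = a/β₁ = 8.790/0.85 = 10.341 in; ε'_s = 0.003(c − d')/c = 0.0023 ≥ ε_y = 0.0021, so the compression steel yields.
M_n = (A_s − A'_s) f_y (d − a/2) + A'_s f_y (d − d') = 466.2 × (26.4 − 4.395) + 113.4 × (26.4 − 2.3) = 10258.7 + 2732.9 = 12991.6 kip·in = 12991.6/12 = 1082.63 kip·ft.

M_n ≈ 1080 kip·ft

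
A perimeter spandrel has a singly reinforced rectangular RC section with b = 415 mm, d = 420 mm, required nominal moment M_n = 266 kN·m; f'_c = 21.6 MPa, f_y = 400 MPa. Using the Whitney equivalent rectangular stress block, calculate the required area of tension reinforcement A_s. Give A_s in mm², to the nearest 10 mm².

With M_n = 0.85 f'_c a b (d − a/2), solve the quadratic for a:
a = d − √(d² − 2M_n/(0.85 f'_c b)) = 420 − √(420² − 2 × 266×10⁶/(0.85 × 21.6 × 415)) = 93.54 mm.
A_s = 0.85 f'_c a b / f_y = 0.85 × 21.6 × 93.54 × 415 / 400 = 1781.8 mm².

A_s ≈ 1780 mm²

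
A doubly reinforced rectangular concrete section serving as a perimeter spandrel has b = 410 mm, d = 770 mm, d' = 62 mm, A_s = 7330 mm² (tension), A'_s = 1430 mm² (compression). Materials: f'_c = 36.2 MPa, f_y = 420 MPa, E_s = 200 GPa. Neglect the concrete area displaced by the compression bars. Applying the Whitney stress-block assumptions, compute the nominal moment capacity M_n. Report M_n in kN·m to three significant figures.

M_n ≈ 2090 kN·m

Assume both tension and compression steel yield.
Net tension couple steel: A_s − A'_s = 5900 mm².
a = (A_s − A'_s) f_y / (0.85 f'_c b) = 2478000/(0.85 × 36.2 × 410) = 196.42 mm.
c = a/β₁ = 196.42/0.791 = 248.32 mm; ε'_s = 0.003(c − d')/c = 0.0023 ≥ f_y/E_s = 0.0021, so compression steel does yield.
M_n = (A_s − A'_s) f_y (d − a/2) + A'_s f_y (d − d') = [2478000 × (770 − 98.21) + 600600 × (770 − 62)] × 10⁻⁶ = 1664.70 + 425.22 = 2089.92 kN·m.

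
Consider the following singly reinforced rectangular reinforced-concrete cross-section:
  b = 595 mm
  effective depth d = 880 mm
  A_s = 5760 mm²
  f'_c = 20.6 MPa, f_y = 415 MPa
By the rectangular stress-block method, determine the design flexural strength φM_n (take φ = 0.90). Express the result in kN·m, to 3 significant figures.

T = A_s f_y = 5760 × 415 = 2390400 N = 2390.4 kN.
From C = T: a = T/(0.85 f'_c b) = 2390400/(0.85 × 20.6 × 595) = 229.44 mm.
M_n = T(d − a/2) = 2390.4 kN × (880 − 114.72) mm = 1829.33 kN·m.
φM_n = 0.90 × 1829.33 = 1646.40 kN·m.

φM_n ≈ 1650 kN·m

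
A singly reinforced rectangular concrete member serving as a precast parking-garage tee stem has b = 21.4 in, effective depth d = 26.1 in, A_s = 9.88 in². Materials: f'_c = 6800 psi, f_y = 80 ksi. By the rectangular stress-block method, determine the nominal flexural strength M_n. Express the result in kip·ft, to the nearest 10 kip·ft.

T = A_s f_y = 9.88 × 80 = 790.4 kips.
a = T/(0.85 f'_c b) = 790.4/(0.85 × 6.8 × 21.4) = 6.390 in.
M_n = T(d − a/2) = 790.4 × (26.1 − 3.195) = 18104.1 kip·in = 18104.1/12 = 1508.68 kip·ft.

M_n ≈ 1510 kip·ft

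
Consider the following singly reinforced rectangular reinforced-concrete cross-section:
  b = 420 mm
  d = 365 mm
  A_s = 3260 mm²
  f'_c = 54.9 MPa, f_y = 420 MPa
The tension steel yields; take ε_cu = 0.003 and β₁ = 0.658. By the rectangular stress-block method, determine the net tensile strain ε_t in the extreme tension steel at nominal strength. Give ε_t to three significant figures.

a = A_s f_y/(0.85 f'_c b) = 69.86 mm.
β₁ = 0.658, so c = a/β₁ = 69.86/0.658 = 106.17 mm.
From the linear strain diagram with ε_cu = 0.003: ε_t = 0.003 (d − c)/c = 0.003 × (365 − 106.17)/106.17 = 0.00731.
Since ε_t ≥ 0.005, the section is tension-controlled.

ε_t ≈ 0.00731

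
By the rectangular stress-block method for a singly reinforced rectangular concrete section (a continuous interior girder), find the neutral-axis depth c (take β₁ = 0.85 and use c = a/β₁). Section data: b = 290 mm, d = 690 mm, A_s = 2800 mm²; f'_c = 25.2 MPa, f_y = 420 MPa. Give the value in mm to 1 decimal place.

c ≈ 222.7 mm

T = A_s f_y = 2800 × 420 = 1176000 N = 1176 kN.
Setting C = 0.85 f'_c a b equal to T: a = 1176000/(0.85 × 25.2 × 290) = 189.317 mm.
With β₁ = 0.85, c = a/β₁ = 189.317/0.85 = 222.7 mm.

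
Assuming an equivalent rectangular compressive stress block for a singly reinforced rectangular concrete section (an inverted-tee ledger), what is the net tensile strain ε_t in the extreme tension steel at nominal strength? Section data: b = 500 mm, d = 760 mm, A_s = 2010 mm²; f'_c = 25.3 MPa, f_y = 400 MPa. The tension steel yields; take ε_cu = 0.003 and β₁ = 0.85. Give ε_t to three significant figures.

a = A_s f_y/(0.85 f'_c b) = 74.77 mm.
β₁ = 0.85, so c = a/β₁ = 74.77/0.85 = 87.96 mm.
From the linear strain diagram with ε_cu = 0.003: ε_t = 0.003 (d − c)/c = 0.003 × (760 − 87.96)/87.96 = 0.0229.
Since ε_t ≥ 0.005, the section is tension-controlled.

ε_t ≈ 0.0229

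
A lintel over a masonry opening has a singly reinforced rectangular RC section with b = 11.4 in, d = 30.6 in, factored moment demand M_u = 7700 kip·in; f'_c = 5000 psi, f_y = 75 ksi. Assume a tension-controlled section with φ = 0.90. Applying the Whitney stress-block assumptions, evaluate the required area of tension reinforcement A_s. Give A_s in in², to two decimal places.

M_n = M_u/φ = 7700/0.90 = 8555.56 kip·in.
From M_n = 0.85 f'_c a b (d − a/2):
a = d − √(d² − 2M_n/(0.85 f'_c b)) = 30.6 − √(30.6² − 2 × 8555.56/(0.85 × 5 × 11.4)) = 6.451 in.
A_s = 0.85 f'_c a b / f_y = 0.85 × 5 × 6.451 × 11.4 / 75 = 4.167 in².

A_s ≈ 4.17 in²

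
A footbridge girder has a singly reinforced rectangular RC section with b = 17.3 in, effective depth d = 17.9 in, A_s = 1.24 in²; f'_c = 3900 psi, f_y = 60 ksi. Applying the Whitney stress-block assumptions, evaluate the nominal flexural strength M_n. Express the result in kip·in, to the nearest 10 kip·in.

T = A_s f_y = 1.24 × 60 = 74.4 kips.
a = T/(0.85 f'_c b) = 74.4/(0.85 × 3.9 × 17.3) = 1.297 in.
M_n = T(d − a/2) = 74.4 × (17.9 − 0.6485) = 1283.5 kip·in.

M_n ≈ 1280 kip·in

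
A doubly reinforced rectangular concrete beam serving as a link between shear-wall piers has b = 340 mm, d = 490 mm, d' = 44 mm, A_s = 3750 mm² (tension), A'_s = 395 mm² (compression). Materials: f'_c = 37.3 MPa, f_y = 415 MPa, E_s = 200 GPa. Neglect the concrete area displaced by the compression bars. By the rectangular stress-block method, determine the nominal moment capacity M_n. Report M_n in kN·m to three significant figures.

M_n ≈ 665 kN·m

Assume both tension and compression steel yield.
Net tension couple steel: A_s − A'_s = 3355 mm².
a = (A_s − A'_s) f_y / (0.85 f'_c b) = 1392325/(0.85 × 37.3 × 340) = 129.16 mm.
c = a/β₁ = 129.16/0.784 = 164.74 mm; ε'_s = 0.003(c − d')/c = 0.0022 ≥ f_y/E_s = 0.0021, so compression steel does yield.
M_n = (A_s − A'_s) f_y (d − a/2) + A'_s f_y (d − d') = [1392325 × (490 − 64.58) + 163925 × (490 − 44)] × 10⁻⁶ = 592.32 + 73.11 = 665.43 kN·m.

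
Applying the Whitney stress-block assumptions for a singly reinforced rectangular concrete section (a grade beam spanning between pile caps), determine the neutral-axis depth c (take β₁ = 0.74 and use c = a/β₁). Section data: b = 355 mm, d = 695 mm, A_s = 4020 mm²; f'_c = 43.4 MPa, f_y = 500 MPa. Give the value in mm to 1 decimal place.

c ≈ 207.4 mm

T = A_s f_y = 4020 × 500 = 2010000 N = 2010 kN.
Setting C = 0.85 f'_c a b equal to T: a = 2010000/(0.85 × 43.4 × 355) = 153.483 mm.
With β₁ = 0.74, c = a/β₁ = 153.483/0.74 = 207.4 mm.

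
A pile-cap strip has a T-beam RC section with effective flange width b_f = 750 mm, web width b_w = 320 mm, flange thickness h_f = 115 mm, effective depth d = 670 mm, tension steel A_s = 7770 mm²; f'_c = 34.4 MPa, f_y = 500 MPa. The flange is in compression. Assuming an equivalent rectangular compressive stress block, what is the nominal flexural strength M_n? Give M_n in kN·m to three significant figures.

M_n ≈ 2200 kN·m

Tension: T = A_s f_y = 7770 × 500 = 3885000 N.
Try a within the flange: a = T/(0.85 f'_c b_f) = 3885000/(0.85 × 34.4 × 750) = 177.15 mm.
a = 177.15 > h_f = 115 mm: the block extends into the web. Split into flange-overhang and web parts.
C_f = 0.85 f'_c (b_f − b_w) h_f = 0.85 × 34.4 × (750 − 320) × 115 = 1445918 N.
Remaining web compression depth: a_w = (T − C_f)/(0.85 f'_c b_w) = (3885000 − 1445918)/(0.85 × 34.4 × 320) = 260.67 mm.
M_n = C_f(d − h_f/2) + (T − C_f)(d − a_w/2) = 1445918 × (670 − 57.5) + 2439082 × (670 − 130.335) = 885.62 + 1316.29 = 2201.91 × 10⁶ N·mm.
M_n = 2201.91 kN·m.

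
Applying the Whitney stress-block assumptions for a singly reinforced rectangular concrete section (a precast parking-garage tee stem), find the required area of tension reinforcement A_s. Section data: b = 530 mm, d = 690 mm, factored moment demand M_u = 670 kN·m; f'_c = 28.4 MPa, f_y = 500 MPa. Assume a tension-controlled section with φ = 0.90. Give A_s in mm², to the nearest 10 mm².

A_s ≈ 2310 mm²

M_n = M_u/φ = 670/0.90 = 744.444 kN·m.
With M_n = 0.85 f'_c a b (d − a/2), solve the quadratic for a:
a = d − √(d² − 2M_n/(0.85 f'_c b)) = 690 − √(690² − 2 × 744.444×10⁶/(0.85 × 28.4 × 530)) = 90.23 mm.
A_s = 0.85 f'_c a b / f_y = 0.85 × 28.4 × 90.23 × 530 / 500 = 2308.8 mm².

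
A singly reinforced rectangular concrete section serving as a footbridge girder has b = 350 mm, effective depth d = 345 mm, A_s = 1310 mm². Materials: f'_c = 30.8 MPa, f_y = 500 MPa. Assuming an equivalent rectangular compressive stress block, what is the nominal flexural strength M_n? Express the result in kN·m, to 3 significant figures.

T = A_s f_y = 1310 × 500 = 655000 N = 655 kN.
From C = T: a = T/(0.85 f'_c b) = 655000/(0.85 × 30.8 × 350) = 71.48 mm.
M_n = T(d − a/2) = 655 kN × (345 − 35.74) mm = 202.57 kN·m.

M_n ≈ 203 kN·m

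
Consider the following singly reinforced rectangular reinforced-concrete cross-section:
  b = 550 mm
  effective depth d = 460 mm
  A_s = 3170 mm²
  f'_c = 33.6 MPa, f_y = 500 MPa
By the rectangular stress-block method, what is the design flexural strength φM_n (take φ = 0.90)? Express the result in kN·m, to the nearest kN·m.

T = A_s f_y = 3170 × 500 = 1585000 N = 1585 kN.
From C = T: a = T/(0.85 f'_c b) = 1585000/(0.85 × 33.6 × 550) = 100.90 mm.
M_n = T(d − a/2) = 1585 kN × (460 − 50.45) mm = 649.14 kN·m.
φM_n = 0.90 × 649.14 = 584.23 kN·m.

φM_n ≈ 584 kN·m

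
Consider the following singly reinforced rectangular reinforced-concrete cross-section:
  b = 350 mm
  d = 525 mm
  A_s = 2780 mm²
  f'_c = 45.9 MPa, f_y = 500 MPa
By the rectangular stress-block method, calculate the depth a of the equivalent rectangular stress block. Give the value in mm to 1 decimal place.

a ≈ 101.8 mm

T = A_s f_y = 2780 × 500 = 1390000 N = 1390 kN.
Setting C = 0.85 f'_c a b equal to T: a = 1390000/(0.85 × 45.9 × 350) = 101.8 mm.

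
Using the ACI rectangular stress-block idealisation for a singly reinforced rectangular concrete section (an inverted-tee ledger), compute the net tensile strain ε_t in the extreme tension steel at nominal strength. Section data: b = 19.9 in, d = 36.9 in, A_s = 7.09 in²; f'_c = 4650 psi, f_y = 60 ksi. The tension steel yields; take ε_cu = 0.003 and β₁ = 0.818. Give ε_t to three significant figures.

ε_t ≈ 0.0137

a = A_s f_y/(0.85 f'_c b) = 5.408 in.
β₁ = 0.818, so c = a/β₁ = 5.408/0.818 = 6.611 in.
From the linear strain diagram with ε_cu = 0.003: ε_t = 0.003 (d − c)/c = 0.003 × (36.9 − 6.611)/6.611 = 0.0137.
Since ε_t ≥ 0.005, the section is tension-controlled.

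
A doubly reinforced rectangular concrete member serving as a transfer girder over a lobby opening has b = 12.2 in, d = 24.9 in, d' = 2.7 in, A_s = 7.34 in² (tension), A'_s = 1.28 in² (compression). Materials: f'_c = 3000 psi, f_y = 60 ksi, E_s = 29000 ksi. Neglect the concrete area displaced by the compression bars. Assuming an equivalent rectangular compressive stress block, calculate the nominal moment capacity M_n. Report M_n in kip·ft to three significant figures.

Assume both steels yield.
a = (A_s − A'_s) f_y/(0.85 f'_c b) = (7.34 − 1.28) × 60/(0.85 × 3 × 12.2) = 11.688 in.
c = a/β₁ = 11.688/0.85 = 13.751 in; ε'_s = 0.003(c − d')/c = 0.0024 ≥ ε_y = 0.0021, so the compression steel yields.
M_n = (A_s − A'_s) f_y (d − a/2) + A'_s f_y (d − d') = 363.6 × (24.9 − 5.844) + 76.8 × (24.9 − 2.7) = 6928.8 + 1705.0 = 8633.8 kip·in = 8633.8/12 = 719.48 kip·ft.

M_n ≈ 719 kip·ft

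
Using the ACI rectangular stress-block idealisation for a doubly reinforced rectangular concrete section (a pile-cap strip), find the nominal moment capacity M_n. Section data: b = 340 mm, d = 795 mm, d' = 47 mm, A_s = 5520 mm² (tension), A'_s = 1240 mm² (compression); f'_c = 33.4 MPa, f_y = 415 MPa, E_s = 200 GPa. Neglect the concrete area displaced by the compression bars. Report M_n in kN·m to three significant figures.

M_n ≈ 1630 kN·m

Assume both tension and compression steel yield.
Net tension couple steel: A_s − A'_s = 4280 mm².
a = (A_s − A'_s) f_y / (0.85 f'_c b) = 1776200/(0.85 × 33.4 × 340) = 184.01 mm.
c = a/β₁ = 184.01/0.811 = 226.89 mm; ε'_s = 0.003(c − d')/c = 0.0024 ≥ f_y/E_s = 0.0021, so compression steel does yield.
M_n = (A_s − A'_s) f_y (d − a/2) + A'_s f_y (d − d') = [1776200 × (795 − 92.005) + 514600 × (795 − 47)] × 10⁻⁶ = 1248.66 + 384.92 = 1633.58 kN·m.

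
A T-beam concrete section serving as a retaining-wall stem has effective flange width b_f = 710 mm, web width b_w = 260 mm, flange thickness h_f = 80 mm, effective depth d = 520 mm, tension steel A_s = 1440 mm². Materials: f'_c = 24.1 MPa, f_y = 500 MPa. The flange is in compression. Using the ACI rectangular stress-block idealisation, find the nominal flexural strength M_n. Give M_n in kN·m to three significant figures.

M_n ≈ 357 kN·m

Tension: T = A_s f_y = 1440 × 500 = 720000 N.
Try a within the flange: a = T/(0.85 f'_c b_f) = 720000/(0.85 × 24.1 × 710) = 49.50 mm.
Since a = 49.50 ≤ h_f = 80 mm, the stress block lies entirely in the flange; analyse as a rectangular beam of width b_f.
M_n = T(d − a/2) = 720000 × (520 − 24.75) = 356.58 × 10⁶ N·mm.
M_n = 356.58 kN·m.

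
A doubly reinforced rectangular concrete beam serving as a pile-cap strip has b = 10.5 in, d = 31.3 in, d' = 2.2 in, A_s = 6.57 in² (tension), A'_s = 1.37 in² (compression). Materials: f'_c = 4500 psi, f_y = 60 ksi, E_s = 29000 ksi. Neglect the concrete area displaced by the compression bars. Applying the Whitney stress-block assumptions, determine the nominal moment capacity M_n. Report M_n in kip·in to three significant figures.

M_n ≈ 10900 kip·in

Assume both steels yield.
a = (A_s − A'_s) f_y/(0.85 f'_c b) = (6.57 − 1.37) × 60/(0.85 × 4.5 × 10.5) = 7.768 in.
c = a/β₁ = 7.768/0.825 = 9.416 in; ε'_s = 0.003(c − d')/c = 0.0023 ≥ ε_y = 0.0021, so the compression steel yields.
M_n = (A_s − A'_s) f_y (d − a/2) + A'_s f_y (d − d') = 312 × (31.3 − 3.884) + 82.2 × (31.3 − 2.2) = 8553.8 + 2392.0 = 10945.8 kip·in.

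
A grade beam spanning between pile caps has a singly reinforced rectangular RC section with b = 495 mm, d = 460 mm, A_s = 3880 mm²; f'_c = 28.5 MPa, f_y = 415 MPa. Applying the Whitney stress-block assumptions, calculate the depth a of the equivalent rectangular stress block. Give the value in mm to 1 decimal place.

a ≈ 134.3 mm

T = A_s f_y = 3880 × 415 = 1610200 N = 1610.2 kN.
Setting C = 0.85 f'_c a b equal to T: a = 1610200/(0.85 × 28.5 × 495) = 134.3 mm.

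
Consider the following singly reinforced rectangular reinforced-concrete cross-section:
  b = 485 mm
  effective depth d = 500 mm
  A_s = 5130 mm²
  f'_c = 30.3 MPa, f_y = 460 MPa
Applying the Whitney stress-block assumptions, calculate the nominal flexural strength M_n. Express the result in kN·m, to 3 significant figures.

M_n ≈ 957 kN·m

T = A_s f_y = 5130 × 460 = 2359800 N = 2359.8 kN.
From C = T: a = T/(0.85 f'_c b) = 2359800/(0.85 × 30.3 × 485) = 188.92 mm.
M_n = T(d − a/2) = 2359.8 kN × (500 − 94.46) mm = 956.99 kN·m.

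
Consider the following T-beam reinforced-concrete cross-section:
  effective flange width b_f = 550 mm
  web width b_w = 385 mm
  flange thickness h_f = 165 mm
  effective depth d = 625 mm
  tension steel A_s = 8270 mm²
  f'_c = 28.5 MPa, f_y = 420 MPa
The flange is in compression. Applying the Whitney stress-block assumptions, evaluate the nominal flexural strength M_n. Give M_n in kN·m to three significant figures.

Tension: T = A_s f_y = 8270 × 420 = 3473400 N.
Try a within the flange: a = T/(0.85 f'_c b_f) = 3473400/(0.85 × 28.5 × 550) = 260.69 mm.
a = 260.69 > h_f = 165 mm: the block extends into the web. Split into flange-overhang and web parts.
C_f = 0.85 f'_c (b_f − b_w) h_f = 0.85 × 28.5 × (550 − 385) × 165 = 659526 N.
Remaining web compression depth: a_w = (T − C_f)/(0.85 f'_c b_w) = (3473400 − 659526)/(0.85 × 28.5 × 385) = 301.70 mm.
M_n = C_f(d − h_f/2) + (T − C_f)(d − a_w/2) = 659526 × (625 − 82.5) + 2813874 × (625 − 150.85) = 357.79 + 1334.20 = 1691.99 × 10⁶ N·mm.
M_n = 1691.99 kN·m.

M_n ≈ 1690 kN·m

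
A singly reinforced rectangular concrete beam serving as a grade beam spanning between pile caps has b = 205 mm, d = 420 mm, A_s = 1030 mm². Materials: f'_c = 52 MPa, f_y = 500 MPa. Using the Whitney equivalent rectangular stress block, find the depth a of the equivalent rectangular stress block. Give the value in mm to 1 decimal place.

a ≈ 56.8 mm

T = A_s f_y = 1030 × 500 = 515000 N = 515 kN.
Setting C = 0.85 f'_c a b equal to T: a = 515000/(0.85 × 52 × 205) = 56.8 mm.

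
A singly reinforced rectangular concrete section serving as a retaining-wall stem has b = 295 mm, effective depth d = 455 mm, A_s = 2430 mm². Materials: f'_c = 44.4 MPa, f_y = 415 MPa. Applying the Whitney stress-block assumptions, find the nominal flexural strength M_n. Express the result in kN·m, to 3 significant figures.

T = A_s f_y = 2430 × 415 = 1008450 N = 1008.45 kN.
From C = T: a = T/(0.85 f'_c b) = 1008450/(0.85 × 44.4 × 295) = 90.58 mm.
M_n = T(d − a/2) = 1008.45 kN × (455 − 45.29) mm = 413.17 kN·m.

M_n ≈ 413 kN·m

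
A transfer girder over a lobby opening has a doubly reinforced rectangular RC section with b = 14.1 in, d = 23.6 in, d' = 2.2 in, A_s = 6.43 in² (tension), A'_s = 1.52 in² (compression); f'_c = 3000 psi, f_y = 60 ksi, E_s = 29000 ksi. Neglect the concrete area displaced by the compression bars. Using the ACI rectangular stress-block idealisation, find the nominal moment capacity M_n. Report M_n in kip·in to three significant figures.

M_n ≈ 7700 kip·in

Assume both steels yield.
a = (A_s − A'_s) f_y/(0.85 f'_c b) = (6.43 − 1.52) × 60/(0.85 × 3 × 14.1) = 8.194 in.
c = a/β₁ = 8.194/0.85 = 9.640 in; ε'_s = 0.003(c − d')/c = 0.0023 ≥ ε_y = 0.0021, so the compression steel yields.
M_n = (A_s − A'_s) f_y (d − a/2) + A'_s f_y (d − d') = 294.6 × (23.6 − 4.097) + 91.2 × (23.6 − 2.2) = 5745.6 + 1951.7 = 7697.3 kip·in.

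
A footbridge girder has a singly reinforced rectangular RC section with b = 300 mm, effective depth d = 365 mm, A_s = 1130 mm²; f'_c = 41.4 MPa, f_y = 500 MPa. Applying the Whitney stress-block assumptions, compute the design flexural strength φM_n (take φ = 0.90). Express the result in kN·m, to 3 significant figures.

φM_n ≈ 172 kN·m

T = A_s f_y = 1130 × 500 = 565000 N = 565 kN.
From C = T: a = T/(0.85 f'_c b) = 565000/(0.85 × 41.4 × 300) = 53.52 mm.
M_n = T(d − a/2) = 565 kN × (365 − 26.76) mm = 191.11 kN·m.
φM_n = 0.90 × 191.11 = 172.00 kN·m.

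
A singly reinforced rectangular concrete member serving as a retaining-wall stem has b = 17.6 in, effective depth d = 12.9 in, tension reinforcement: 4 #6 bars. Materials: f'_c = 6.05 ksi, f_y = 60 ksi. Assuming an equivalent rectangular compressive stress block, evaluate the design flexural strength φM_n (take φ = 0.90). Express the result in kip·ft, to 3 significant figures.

φM_n ≈ 97.5 kip·ft

A_s = 4 × 0.44 = 1.76 in².
T = A_s f_y = 1.76 × 60 = 105.6 kips.
a = T/(0.85 f'_c b) = 105.6/(0.85 × 6.05 × 17.6) = 1.167 in.
M_n = T(d − a/2) = 105.6 × (12.9 − 0.5835) = 1300.6 kip·in = 1300.6/12 = 108.38 kip·ft.
φM_n = 0.90 × 108.38 = 97.54 kip·ft.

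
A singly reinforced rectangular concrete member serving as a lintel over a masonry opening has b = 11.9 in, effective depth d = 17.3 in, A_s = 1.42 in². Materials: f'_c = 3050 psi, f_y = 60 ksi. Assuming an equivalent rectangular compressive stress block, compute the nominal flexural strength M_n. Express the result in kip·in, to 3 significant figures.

M_n ≈ 1360 kip·in

T = A_s f_y = 1.42 × 60 = 85.2 kips.
a = T/(0.85 f'_c b) = 85.2/(0.85 × 3.05 × 11.9) = 2.762 in.
M_n = T(d − a/2) = 85.2 × (17.3 − 1.381) = 1356.3 kip·in.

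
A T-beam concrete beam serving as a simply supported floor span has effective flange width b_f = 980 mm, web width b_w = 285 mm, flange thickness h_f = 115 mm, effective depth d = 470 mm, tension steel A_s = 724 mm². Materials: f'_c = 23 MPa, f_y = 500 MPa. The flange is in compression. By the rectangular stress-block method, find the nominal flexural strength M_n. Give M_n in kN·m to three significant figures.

Tension: T = A_s f_y = 724 × 500 = 362000 N.
Try a within the flange: a = T/(0.85 f'_c b_f) = 362000/(0.85 × 23 × 980) = 18.89 mm.
Since a = 18.89 ≤ h_f = 115 mm, the stress block lies entirely in the flange; analyse as a rectangular beam of width b_f.
M_n = T(d − a/2) = 362000 × (470 − 9.445) = 166.72 × 10⁶ N·mm.
M_n = 166.72 kN·m.

M_n ≈ 167 kN·m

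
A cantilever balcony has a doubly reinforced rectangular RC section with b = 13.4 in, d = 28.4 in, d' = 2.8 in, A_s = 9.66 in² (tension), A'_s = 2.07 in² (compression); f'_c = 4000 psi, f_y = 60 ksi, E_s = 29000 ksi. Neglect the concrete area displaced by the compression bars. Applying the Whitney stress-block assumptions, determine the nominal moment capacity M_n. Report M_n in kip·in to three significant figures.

M_n ≈ 13800 kip·in

Assume both steels yield.
a = (A_s − A'_s) f_y/(0.85 f'_c b) = (9.66 − 2.07) × 60/(0.85 × 4 × 13.4) = 9.996 in.
c = a/β₁ = 9.996/0.85 = 11.760 in; ε'_s = 0.003(c − d')/c = 0.0023 ≥ ε_y = 0.0021, so the compression steel yields.
M_n = (A_s − A'_s) f_y (d − a/2) + A'_s f_y (d − d') = 455.4 × (28.4 − 4.998) + 124.2 × (28.4 − 2.8) = 10657.3 + 3179.5 = 13836.8 kip·in.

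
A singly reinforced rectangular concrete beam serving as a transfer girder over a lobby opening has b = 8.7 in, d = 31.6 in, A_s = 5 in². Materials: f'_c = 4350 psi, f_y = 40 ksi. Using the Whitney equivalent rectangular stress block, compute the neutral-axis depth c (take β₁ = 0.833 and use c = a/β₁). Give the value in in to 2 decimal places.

T = A_s f_y = 5 × 40 = 200 kips.
a = T/(0.85 f'_c b) = 200/(0.85 × 4.35 × 8.7) = 6.2173 in.
With β₁ = 0.833, c = a/β₁ = 6.2173/0.833 = 7.46 in.

c ≈ 7.46 in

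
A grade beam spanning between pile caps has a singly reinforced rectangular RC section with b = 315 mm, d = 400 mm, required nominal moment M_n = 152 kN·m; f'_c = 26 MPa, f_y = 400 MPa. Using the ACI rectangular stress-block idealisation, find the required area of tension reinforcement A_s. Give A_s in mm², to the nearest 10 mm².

A_s ≈ 1030 mm²

With M_n = 0.85 f'_c a b (d − a/2), solve the quadratic for a:
a = d − √(d² − 2M_n/(0.85 f'_c b)) = 400 − √(400² − 2 × 152×10⁶/(0.85 × 26 × 315)) = 58.93 mm.
A_s = 0.85 f'_c a b / f_y = 0.85 × 26 × 58.93 × 315 / 400 = 1025.6 mm².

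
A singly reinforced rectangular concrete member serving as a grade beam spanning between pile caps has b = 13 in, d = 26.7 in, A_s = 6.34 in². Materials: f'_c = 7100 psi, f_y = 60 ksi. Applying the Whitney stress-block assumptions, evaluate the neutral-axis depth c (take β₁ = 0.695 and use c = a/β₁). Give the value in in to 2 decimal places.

T = A_s f_y = 6.34 × 60 = 380.4 kips.
a = T/(0.85 f'_c b) = 380.4/(0.85 × 7.1 × 13) = 4.8486 in.
With β₁ = 0.695, c = a/β₁ = 4.8486/0.695 = 6.98 in.

c ≈ 6.98 in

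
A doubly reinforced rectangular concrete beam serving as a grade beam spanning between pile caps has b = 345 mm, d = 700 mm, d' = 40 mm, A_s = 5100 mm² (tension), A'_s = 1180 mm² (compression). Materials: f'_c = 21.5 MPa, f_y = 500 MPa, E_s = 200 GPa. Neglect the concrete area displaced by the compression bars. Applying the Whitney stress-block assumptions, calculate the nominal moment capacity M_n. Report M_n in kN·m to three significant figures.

Assume both tension and compression steel yield.
Net tension couple steel: A_s − A'_s = 3920 mm².
a = (A_s − A'_s) f_y / (0.85 f'_c b) = 1960000/(0.85 × 21.5 × 345) = 310.87 mm.
c = a/β₁ = 310.87/0.85 = 365.73 mm; ε'_s = 0.003(c − d')/c = 0.0027 ≥ f_y/E_s = 0.0025, so compression steel does yield.
M_n = (A_s − A'_s) f_y (d − a/2) + A'_s f_y (d − d') = [1960000 × (700 − 155.435) + 590000 × (700 − 40)] × 10⁻⁶ = 1067.35 + 389.40 = 1456.75 kN·m.

M_n ≈ 1460 kN·m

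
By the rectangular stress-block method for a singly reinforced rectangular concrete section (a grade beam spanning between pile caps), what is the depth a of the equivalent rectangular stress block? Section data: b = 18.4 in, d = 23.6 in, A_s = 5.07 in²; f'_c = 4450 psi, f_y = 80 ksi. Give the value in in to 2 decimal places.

T = A_s f_y = 5.07 × 80 = 405.6 kips.
a = T/(0.85 f'_c b) = 405.6/(0.85 × 4.45 × 18.4) = 5.83 in.

a ≈ 5.83 in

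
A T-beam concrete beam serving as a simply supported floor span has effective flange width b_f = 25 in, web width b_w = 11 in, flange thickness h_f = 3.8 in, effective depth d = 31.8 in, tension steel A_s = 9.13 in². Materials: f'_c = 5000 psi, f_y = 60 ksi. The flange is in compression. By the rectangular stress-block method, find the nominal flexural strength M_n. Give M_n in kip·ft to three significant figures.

Tension: T = A_s f_y = 9.13 × 60 = 547.8 kips.
Try a within the flange: a = T/(0.85 f'_c b_f) = 547.8/(0.85 × 5 × 25) = 5.156 in.
a = 5.156 > h_f = 3.8 in: the block extends into the web. Split into flange-overhang and web parts.
C_f = 0.85 f'_c (b_f − b_w) h_f = 0.85 × 5 × (25 − 11) × 3.8 = 226.1 kips.
Remaining web compression depth: a_w = (T − C_f)/(0.85 f'_c b_w) = (547.8 − 226.1)/(0.85 × 5 × 11) = 6.881 in.
M_n = C_f(d − h_f/2) + (T − C_f)(d − a_w/2) = 226.1 × (31.8 − 1.9) + 321.7 × (31.8 − 3.4405) = 6760.4 + 9123.3 = 15883.7 kip·in.
M_n = 15883.7/12 = 1323.64 kip·ft.

M_n ≈ 1320 kip·ft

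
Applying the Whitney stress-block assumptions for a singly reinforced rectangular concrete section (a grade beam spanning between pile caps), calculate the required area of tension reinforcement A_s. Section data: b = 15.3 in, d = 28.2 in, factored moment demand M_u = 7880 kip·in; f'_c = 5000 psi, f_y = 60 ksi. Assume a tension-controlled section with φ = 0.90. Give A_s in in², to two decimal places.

M_n = M_u/φ = 7880/0.90 = 8755.56 kip·in.
From M_n = 0.85 f'_c a b (d − a/2):
a = d − √(d² − 2M_n/(0.85 f'_c b)) = 28.2 − √(28.2² − 2 × 8755.56/(0.85 × 5 × 15.3)) = 5.267 in.
A_s = 0.85 f'_c a b / f_y = 0.85 × 5 × 5.267 × 15.3 / 60 = 5.708 in².

A_s ≈ 5.71 in²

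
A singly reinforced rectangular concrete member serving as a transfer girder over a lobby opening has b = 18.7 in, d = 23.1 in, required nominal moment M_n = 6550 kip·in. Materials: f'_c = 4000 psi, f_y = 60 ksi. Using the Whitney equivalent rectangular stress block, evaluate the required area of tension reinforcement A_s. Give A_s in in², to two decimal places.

From M_n = 0.85 f'_c a b (d − a/2):
a = d − √(d² − 2M_n/(0.85 f'_c b)) = 23.1 − √(23.1² − 2 × 6550/(0.85 × 4 × 18.7)) = 5.001 in.
A_s = 0.85 f'_c a b / f_y = 0.85 × 4 × 5.001 × 18.7 / 60 = 5.299 in².

A_s ≈ 5.30 in²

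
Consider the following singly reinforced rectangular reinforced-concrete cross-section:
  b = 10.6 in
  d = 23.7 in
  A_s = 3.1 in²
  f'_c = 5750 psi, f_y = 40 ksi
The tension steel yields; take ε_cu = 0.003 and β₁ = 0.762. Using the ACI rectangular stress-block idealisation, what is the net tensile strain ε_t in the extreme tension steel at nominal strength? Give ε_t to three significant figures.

ε_t ≈ 0.0196

a = A_s f_y/(0.85 f'_c b) = 2.393 in.
β₁ = 0.762, so c = a/β₁ = 2.393/0.762 = 3.140 in.
From the linear strain diagram with ε_cu = 0.003: ε_t = 0.003 (d − c)/c = 0.003 × (23.7 − 3.140)/3.140 = 0.0196.
Since ε_t ≥ 0.005, the section is tension-controlled.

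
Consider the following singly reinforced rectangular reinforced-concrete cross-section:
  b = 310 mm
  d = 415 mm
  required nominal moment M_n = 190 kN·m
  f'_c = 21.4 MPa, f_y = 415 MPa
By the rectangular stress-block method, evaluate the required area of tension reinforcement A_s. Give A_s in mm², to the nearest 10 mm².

With M_n = 0.85 f'_c a b (d − a/2), solve the quadratic for a:
a = d − √(d² − 2M_n/(0.85 f'_c b)) = 415 − √(415² − 2 × 190×10⁶/(0.85 × 21.4 × 310)) = 91.22 mm.
A_s = 0.85 f'_c a b / f_y = 0.85 × 21.4 × 91.22 × 310 / 415 = 1239.5 mm².

A_s ≈ 1240 mm²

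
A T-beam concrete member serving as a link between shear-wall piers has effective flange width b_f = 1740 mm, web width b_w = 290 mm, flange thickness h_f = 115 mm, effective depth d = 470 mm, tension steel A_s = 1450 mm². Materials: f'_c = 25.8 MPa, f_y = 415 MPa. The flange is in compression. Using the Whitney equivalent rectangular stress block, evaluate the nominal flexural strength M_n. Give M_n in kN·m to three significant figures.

M_n ≈ 278 kN·m

Tension: T = A_s f_y = 1450 × 415 = 601750 N.
Try a within the flange: a = T/(0.85 f'_c b_f) = 601750/(0.85 × 25.8 × 1740) = 15.77 mm.
Since a = 15.77 ≤ h_f = 115 mm, the stress block lies entirely in the flange; analyse as a rectangular beam of width b_f.
M_n = T(d − a/2) = 601750 × (470 − 7.885) = 278.08 × 10⁶ N·mm.
M_n = 278.08 kN·m.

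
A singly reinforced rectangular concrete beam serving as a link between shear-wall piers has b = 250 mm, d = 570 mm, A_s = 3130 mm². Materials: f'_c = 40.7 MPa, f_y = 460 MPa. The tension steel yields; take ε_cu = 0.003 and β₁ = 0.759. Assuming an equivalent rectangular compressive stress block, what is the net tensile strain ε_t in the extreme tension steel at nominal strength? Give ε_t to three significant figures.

a = A_s f_y/(0.85 f'_c b) = 166.47 mm.
β₁ = 0.759, so c = a/β₁ = 166.47/0.759 = 219.33 mm.
From the linear strain diagram with ε_cu = 0.003: ε_t = 0.003 (d − c)/c = 0.003 × (570 − 219.33)/219.33 = 0.00480.
ε_t is between 0.004 and 0.005 — transition zone.

ε_t ≈ 0.00480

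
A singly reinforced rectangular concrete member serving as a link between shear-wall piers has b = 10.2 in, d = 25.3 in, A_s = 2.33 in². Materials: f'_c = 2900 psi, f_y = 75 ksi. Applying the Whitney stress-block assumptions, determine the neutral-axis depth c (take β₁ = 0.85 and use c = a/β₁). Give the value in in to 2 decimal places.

c ≈ 8.18 in

T = A_s f_y = 2.33 × 75 = 174.75 kips.
a = T/(0.85 f'_c b) = 174.75/(0.85 × 2.9 × 10.2) = 6.9502 in.
With β₁ = 0.85, c = a/β₁ = 6.9502/0.85 = 8.18 in.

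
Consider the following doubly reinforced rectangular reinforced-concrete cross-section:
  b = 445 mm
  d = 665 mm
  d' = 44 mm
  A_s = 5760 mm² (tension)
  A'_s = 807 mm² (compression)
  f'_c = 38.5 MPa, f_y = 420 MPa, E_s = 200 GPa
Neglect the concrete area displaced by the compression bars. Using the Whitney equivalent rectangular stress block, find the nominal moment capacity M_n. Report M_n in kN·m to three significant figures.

Assume both tension and compression steel yield.
Net tension couple steel: A_s − A'_s = 4953 mm².
a = (A_s − A'_s) f_y / (0.85 f'_c b) = 2080260/(0.85 × 38.5 × 445) = 142.85 mm.
c = a/β₁ = 142.85/0.775 = 184.32 mm; ε'_s = 0.003(c − d')/c = 0.0023 ≥ f_y/E_s = 0.0021, so compression steel does yield.
M_n = (A_s − A'_s) f_y (d − a/2) + A'_s f_y (d − d') = [2080260 × (665 − 71.425) + 338940 × (665 − 44)] × 10⁻⁶ = 1234.79 + 210.48 = 1445.27 kN·m.

M_n ≈ 1450 kN·m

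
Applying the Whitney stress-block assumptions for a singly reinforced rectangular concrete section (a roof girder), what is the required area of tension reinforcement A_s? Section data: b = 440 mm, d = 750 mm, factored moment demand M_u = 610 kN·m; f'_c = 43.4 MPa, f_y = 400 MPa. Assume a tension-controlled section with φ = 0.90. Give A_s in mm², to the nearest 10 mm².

A_s ≈ 2350 mm²

M_n = M_u/φ = 610/0.90 = 677.778 kN·m.
With M_n = 0.85 f'_c a b (d − a/2), solve the quadratic for a:
a = d − √(d² − 2M_n/(0.85 f'_c b)) = 750 − √(750² − 2 × 677.778×10⁶/(0.85 × 43.4 × 440)) = 57.91 mm.
A_s = 0.85 f'_c a b / f_y = 0.85 × 43.4 × 57.91 × 440 / 400 = 2349.9 mm².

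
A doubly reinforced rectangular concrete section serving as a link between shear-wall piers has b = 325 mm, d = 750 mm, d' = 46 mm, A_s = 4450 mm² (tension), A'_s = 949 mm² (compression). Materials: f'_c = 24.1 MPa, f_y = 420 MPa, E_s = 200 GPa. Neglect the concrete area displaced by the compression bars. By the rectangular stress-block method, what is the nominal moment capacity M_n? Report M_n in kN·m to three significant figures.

Assume both tension and compression steel yield.
Net tension couple steel: A_s − A'_s = 3501 mm².
a = (A_s − A'_s) f_y / (0.85 f'_c b) = 1470420/(0.85 × 24.1 × 325) = 220.86 mm.
c = a/β₁ = 220.86/0.85 = 259.84 mm; ε'_s = 0.003(c − d')/c = 0.0025 ≥ f_y/E_s = 0.0021, so compression steel does yield.
M_n = (A_s − A'_s) f_y (d − a/2) + A'_s f_y (d − d') = [1470420 × (750 − 110.43) + 398580 × (750 − 46)] × 10⁻⁶ = 940.44 + 280.60 = 1221.04 kN·m.

M_n ≈ 1220 kN·m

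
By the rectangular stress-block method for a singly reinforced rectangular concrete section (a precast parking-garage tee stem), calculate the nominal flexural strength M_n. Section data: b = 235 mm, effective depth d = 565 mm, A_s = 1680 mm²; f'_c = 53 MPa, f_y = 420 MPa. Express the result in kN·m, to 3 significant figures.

T = A_s f_y = 1680 × 420 = 705600 N = 705.6 kN.
From C = T: a = T/(0.85 f'_c b) = 705600/(0.85 × 53 × 235) = 66.65 mm.
M_n = T(d − a/2) = 705.6 kN × (565 − 33.325) mm = 375.15 kN·m.

M_n ≈ 375 kN·m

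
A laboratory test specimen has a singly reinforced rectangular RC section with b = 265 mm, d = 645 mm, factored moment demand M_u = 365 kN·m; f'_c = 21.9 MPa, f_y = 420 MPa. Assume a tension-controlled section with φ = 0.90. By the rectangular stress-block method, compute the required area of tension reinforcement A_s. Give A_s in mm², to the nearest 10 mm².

M_n = M_u/φ = 365/0.90 = 405.556 kN·m.
With M_n = 0.85 f'_c a b (d − a/2), solve the quadratic for a:
a = d − √(d² − 2M_n/(0.85 f'_c b)) = 645 − √(645² − 2 × 405.556×10⁶/(0.85 × 21.9 × 265)) = 143.40 mm.
A_s = 0.85 f'_c a b / f_y = 0.85 × 21.9 × 143.40 × 265 / 420 = 1684.3 mm².

A_s ≈ 1680 mm²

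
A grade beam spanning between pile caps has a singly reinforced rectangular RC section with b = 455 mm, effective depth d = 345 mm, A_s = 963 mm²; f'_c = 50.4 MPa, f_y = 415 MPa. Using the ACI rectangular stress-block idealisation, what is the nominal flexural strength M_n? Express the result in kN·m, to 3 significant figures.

M_n ≈ 134 kN·m

T = A_s f_y = 963 × 415 = 399645 N = 399.645 kN.
From C = T: a = T/(0.85 f'_c b) = 399645/(0.85 × 50.4 × 455) = 20.50 mm.
M_n = T(d − a/2) = 399.645 kN × (345 − 10.25) mm = 133.78 kN·m.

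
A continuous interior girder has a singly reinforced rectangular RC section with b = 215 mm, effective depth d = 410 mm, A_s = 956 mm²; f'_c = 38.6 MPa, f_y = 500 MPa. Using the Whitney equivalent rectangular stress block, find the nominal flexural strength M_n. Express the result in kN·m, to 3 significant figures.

T = A_s f_y = 956 × 500 = 478000 N = 478 kN.
From C = T: a = T/(0.85 f'_c b) = 478000/(0.85 × 38.6 × 215) = 67.76 mm.
M_n = T(d − a/2) = 478 kN × (410 − 33.88) mm = 179.79 kN·m.

M_n ≈ 180 kN·m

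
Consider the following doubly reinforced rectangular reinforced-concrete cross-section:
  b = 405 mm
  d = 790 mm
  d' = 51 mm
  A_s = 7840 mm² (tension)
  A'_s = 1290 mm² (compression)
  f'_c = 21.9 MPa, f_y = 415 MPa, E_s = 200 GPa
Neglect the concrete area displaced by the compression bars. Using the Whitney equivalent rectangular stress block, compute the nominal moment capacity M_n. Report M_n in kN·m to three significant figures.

Assume both tension and compression steel yield.
Net tension couple steel: A_s − A'_s = 6550 mm².
a = (A_s − A'_s) f_y / (0.85 f'_c b) = 2718250/(0.85 × 21.9 × 405) = 360.55 mm.
c = a/β₁ = 360.55/0.85 = 424.18 mm; ε'_s = 0.003(c − d')/c = 0.0026 ≥ f_y/E_s = 0.0021, so compression steel does yield.
M_n = (A_s − A'_s) f_y (d − a/2) + A'_s f_y (d − d') = [2718250 × (790 − 180.275) + 535350 × (790 − 51)] × 10⁻⁶ = 1657.38 + 395.62 = 2053.00 kN·m.

M_n ≈ 2050 kN·m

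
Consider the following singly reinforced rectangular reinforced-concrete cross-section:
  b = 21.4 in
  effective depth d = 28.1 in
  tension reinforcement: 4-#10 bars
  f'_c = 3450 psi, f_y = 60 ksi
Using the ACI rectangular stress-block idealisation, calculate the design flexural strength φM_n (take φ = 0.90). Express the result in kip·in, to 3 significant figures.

A_s = 4 × 1.27 = 5.08 in².
T = A_s f_y = 5.08 × 60 = 304.8 kips.
a = T/(0.85 f'_c b) = 304.8/(0.85 × 3.45 × 21.4) = 4.857 in.
M_n = T(d − a/2) = 304.8 × (28.1 − 2.4285) = 7824.7 kip·in.
φM_n = 0.90 × 7824.7 = 7042.2 kip·in.

φM_n ≈ 7040 kip·in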